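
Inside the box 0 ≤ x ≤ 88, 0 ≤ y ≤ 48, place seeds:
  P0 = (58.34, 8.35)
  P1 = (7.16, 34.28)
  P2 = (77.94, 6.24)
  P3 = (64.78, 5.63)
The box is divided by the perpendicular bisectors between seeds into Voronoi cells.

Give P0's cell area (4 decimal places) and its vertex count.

1. box [0,88]×[0,48]: [(0, 0) (88, 0) (88, 48) (0, 48)]
2. ⊥bis P0·P1 via (32.75,21.315): [(21.9509, 0) (88, 0) (88, 48) (46.2698, 48)]  |A|=2586.7038
3. ⊥bis P0·P2 via (68.14,7.295): [(21.9509, 0) (67.3547, 0) (72.522, 48) (46.2698, 48)]  |A|=1719.7444
4. ⊥bis P0·P3 via (61.56,6.99): [(21.9509, 0) (58.6077, 0) (70.3468, 27.794) (72.522, 48) (46.2698, 48)]  |A|=1598.1878
5. canonical 5-gon: [(21.9509, 0) (58.6077, 0) (70.3468, 27.794) (72.522, 48) (46.2698, 48)]
6. shoelace: 1598.1878

Area of P0's cell: 1598.1878 (5 vertices)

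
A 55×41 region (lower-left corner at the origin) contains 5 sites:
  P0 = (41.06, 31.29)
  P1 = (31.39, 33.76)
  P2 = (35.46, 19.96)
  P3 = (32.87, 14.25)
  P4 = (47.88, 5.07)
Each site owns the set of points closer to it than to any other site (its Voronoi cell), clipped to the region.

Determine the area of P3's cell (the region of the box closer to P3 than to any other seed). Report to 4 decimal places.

Area of P3's cell: 808.2040

1. box [0,55]×[0,41]: [(0, 0) (55, 0) (55, 41) (0, 41)]
2. ⊥bis P3·P0 via (36.965,22.77): [(0, 40.5366) (0, 0) (55, 0) (55, 14.1018)]  |A|=1502.5559
3. ⊥bis P3·P1 via (32.13,24.005): [(34.0867, 24.1534) (0, 21.5677) (0, 0) (55, 0) (55, 14.1018)]  |A|=1179.2617
4. ⊥bis P3·P2 via (34.165,17.105): [(20.841, 23.1486) (0, 21.5677) (0, 0) (55, 0) (55, 7.6544)]  |A|=992.0675
5. ⊥bis P3·P4 via (40.375,9.66): [(42.5909, 13.2831) (20.841, 23.1486) (0, 21.5677) (0, 0) (34.467, 0)]  |A|=808.204
6. canonical 5-gon: [(42.5909, 13.2831) (20.841, 23.1486) (0, 21.5677) (0, 0) (34.467, 0)]
7. shoelace: 808.204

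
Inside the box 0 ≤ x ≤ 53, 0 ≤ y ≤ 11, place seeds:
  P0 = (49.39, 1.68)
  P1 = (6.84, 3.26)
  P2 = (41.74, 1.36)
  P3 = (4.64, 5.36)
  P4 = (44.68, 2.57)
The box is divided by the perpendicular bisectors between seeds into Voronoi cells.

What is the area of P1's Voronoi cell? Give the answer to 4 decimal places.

1. box [0,53]×[0,11]: [(0, 0) (53, 0) (53, 11) (0, 11)]
2. ⊥bis P1·P0 via (28.115,2.47): [(0, 0) (28.0233, 0) (28.4317, 11) (0, 11)]  |A|=310.5026
3. ⊥bis P1·P2 via (24.29,2.31): [(0, 0) (24.1642, 0) (24.7631, 11) (0, 11)]  |A|=269.1003
4. ⊥bis P1·P3 via (5.74,4.31): [(1.6259, 0) (24.1642, 0) (24.7631, 11) (12.1259, 11)]  |A|=193.4653
5. ⊥bis P1·P4 via (25.76,2.915): [(1.6259, 0) (24.1642, 0) (24.7631, 11) (12.1259, 11)]  |A|=193.4653
6. canonical 4-gon: [(1.6259, 0) (24.1642, 0) (24.7631, 11) (12.1259, 11)]
7. shoelace: 193.4653

Area of P1's cell: 193.4653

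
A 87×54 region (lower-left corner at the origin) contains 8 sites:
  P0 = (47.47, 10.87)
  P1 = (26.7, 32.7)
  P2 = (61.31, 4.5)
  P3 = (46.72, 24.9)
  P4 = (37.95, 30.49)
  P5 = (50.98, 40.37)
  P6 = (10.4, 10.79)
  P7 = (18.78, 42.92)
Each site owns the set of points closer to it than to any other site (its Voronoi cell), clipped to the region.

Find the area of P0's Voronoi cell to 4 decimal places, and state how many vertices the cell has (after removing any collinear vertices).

1. box [0,87]×[0,54]: [(0, 0) (87, 0) (87, 54) (0, 54)]
2. ⊥bis P0·P1 via (37.085,21.785): [(14.1882, 0) (87, 0) (87, 54) (70.9441, 54)]  |A|=2399.428
3. ⊥bis P0·P2 via (54.39,7.685): [(14.1882, 0) (50.8529, 0) (75.7069, 54) (70.9441, 54)]  |A|=1118.5439
4. ⊥bis P0·P3 via (47.095,17.885): [(32.1461, 17.0859) (14.1882, 0) (50.8529, 0) (59.3871, 18.5421)]  |A|=559.5634
5. ⊥bis P0·P4 via (42.71,20.68): [(35.6936, 17.2755) (28.8607, 13.9601) (14.1882, 0) (50.8529, 0) (59.3871, 18.5421)]  |A|=554.3304
6. ⊥bis P0·P5 via (49.225,25.62): [(35.6936, 17.2755) (28.8607, 13.9601) (14.1882, 0) (50.8529, 0) (59.3871, 18.5421)]  |A|=554.3304
7. ⊥bis P0·P6 via (28.935,10.83): [(35.6936, 17.2755) (28.9282, 13.9928) (28.9584, 0) (50.8529, 0) (59.3871, 18.5421)]  |A|=450.7617
8. ⊥bis P0·P7 via (33.125,26.895): [(35.6936, 17.2755) (28.9282, 13.9928) (28.9584, 0) (50.8529, 0) (59.3871, 18.5421)]  |A|=450.7617
9. canonical 5-gon: [(35.6936, 17.2755) (28.9282, 13.9928) (28.9584, 0) (50.8529, 0) (59.3871, 18.5421)]
10. shoelace: 450.7617

Area of P0's cell: 450.7617 (5 vertices)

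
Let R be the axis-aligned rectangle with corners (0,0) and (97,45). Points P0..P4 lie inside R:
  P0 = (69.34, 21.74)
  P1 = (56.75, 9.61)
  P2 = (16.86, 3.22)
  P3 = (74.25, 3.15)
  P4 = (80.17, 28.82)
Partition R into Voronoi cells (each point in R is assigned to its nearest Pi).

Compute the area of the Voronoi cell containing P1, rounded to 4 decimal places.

1. box [0,97]×[0,45]: [(0, 0) (97, 0) (97, 45) (0, 45)]
2. ⊥bis P1·P0 via (63.045,15.675): [(0, 0) (78.1473, 0) (34.7914, 45) (0, 45)]  |A|=2541.1214
3. ⊥bis P1·P2 via (36.805,6.415): [(37.8326, 0) (78.1473, 0) (34.7914, 45) (30.624, 45)]  |A|=1000.8463
4. ⊥bis P1·P3 via (65.5,6.38): [(37.8326, 0) (63.1449, 0) (67.3007, 11.258) (34.7914, 45) (30.624, 45)]  |A|=916.3981
5. ⊥bis P1·P4 via (68.46,19.215): [(37.8326, 0) (63.1449, 0) (67.3007, 11.258) (34.7914, 45) (30.624, 45)]  |A|=916.3981
6. canonical 5-gon: [(37.8326, 0) (63.1449, 0) (67.3007, 11.258) (34.7914, 45) (30.624, 45)]
7. shoelace: 916.3981

Area of P1's cell: 916.3981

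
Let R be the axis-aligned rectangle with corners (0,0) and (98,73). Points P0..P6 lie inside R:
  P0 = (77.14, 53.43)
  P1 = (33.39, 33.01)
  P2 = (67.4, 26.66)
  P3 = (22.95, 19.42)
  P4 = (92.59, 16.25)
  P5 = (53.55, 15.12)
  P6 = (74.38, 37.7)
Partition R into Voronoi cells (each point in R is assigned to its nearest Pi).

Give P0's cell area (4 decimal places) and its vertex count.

Area of P0's cell: 1376.9702 (4 vertices)

1. box [0,98]×[0,73]: [(0, 0) (98, 0) (98, 73) (0, 73)]
2. ⊥bis P0·P1 via (55.265,43.22): [(75.4376, 0) (98, 0) (98, 73) (41.3654, 73)]  |A|=2890.6896
3. ⊥bis P0·P2 via (72.27,40.045): [(53.5715, 46.8482) (98, 30.6834) (98, 73) (41.3654, 73)]  |A|=1680.5778
4. ⊥bis P0·P3 via (50.045,36.425): [(53.5715, 46.8482) (98, 30.6834) (98, 73) (41.3654, 73)]  |A|=1680.5778
5. ⊥bis P0·P4 via (84.865,34.84): [(53.5715, 46.8482) (85.6636, 35.1719) (98, 40.2982) (98, 73) (41.3654, 73)]  |A|=1621.2719
6. ⊥bis P0·P5 via (65.345,34.275): [(53.5715, 46.8482) (85.6636, 35.1719) (98, 40.2982) (98, 73) (41.3654, 73)]  |A|=1621.2719
7. ⊥bis P0·P6 via (75.76,45.565): [(52.2447, 49.691) (98, 41.6627) (98, 73) (41.3654, 73)]  |A|=1376.9702
8. canonical 4-gon: [(52.2447, 49.691) (98, 41.6627) (98, 73) (41.3654, 73)]
9. shoelace: 1376.9702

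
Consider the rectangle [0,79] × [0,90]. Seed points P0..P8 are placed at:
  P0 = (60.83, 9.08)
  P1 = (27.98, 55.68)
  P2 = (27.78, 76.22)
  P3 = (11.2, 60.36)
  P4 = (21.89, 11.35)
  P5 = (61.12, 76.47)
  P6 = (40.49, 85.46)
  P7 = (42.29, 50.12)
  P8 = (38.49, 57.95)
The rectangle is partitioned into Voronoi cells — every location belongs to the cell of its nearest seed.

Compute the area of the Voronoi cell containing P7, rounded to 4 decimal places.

Area of P7's cell: 1033.6205

1. box [0,79]×[0,90]: [(0, 0) (79, 0) (79, 90) (0, 90)]
2. ⊥bis P7·P0 via (51.56,29.6): [(0, 6.3075) (79, 41.9961) (79, 90) (0, 90)]  |A|=5202.0045
3. ⊥bis P7·P1 via (35.135,52.9): [(20.658, 15.6399) (79, 41.9961) (79, 90) (49.5498, 90)]  |A|=2495.2811
4. ⊥bis P7·P2 via (35.035,63.17): [(40.2522, 66.0705) (20.658, 15.6399) (79, 41.9961) (79, 87.6118)]  |A|=2096.6487
5. ⊥bis P7·P3 via (26.745,55.24): [(40.2522, 66.0705) (20.658, 15.6399) (79, 41.9961) (79, 87.6118)]  |A|=2096.6487
6. ⊥bis P7·P4 via (32.09,30.735): [(40.2522, 66.0705) (27.468, 33.167) (42.2447, 25.3918) (79, 41.9961) (79, 87.6118)]  |A|=1940.6767
7. ⊥bis P7·P5 via (51.705,63.295): [(44.5093, 68.4371) (40.2522, 66.0705) (27.468, 33.167) (42.2447, 25.3918) (79, 41.9961) (79, 43.7897)]  |A|=1184.9483
8. ⊥bis P7·P6 via (41.39,67.79): [(45.1471, 67.9814) (43.5425, 67.8996) (40.2522, 66.0705) (27.468, 33.167) (42.2447, 25.3918) (79, 41.9961) (79, 43.7897)]  |A|=1184.5566
9. ⊥bis P7·P8 via (40.39,54.035): [(54.8458, 61.0506) (34.4573, 51.1558) (27.468, 33.167) (42.2447, 25.3918) (79, 41.9961) (79, 43.7897)]  |A|=1033.6205
10. canonical 6-gon: [(54.8458, 61.0506) (34.4573, 51.1558) (27.468, 33.167) (42.2447, 25.3918) (79, 41.9961) (79, 43.7897)]
11. shoelace: 1033.6205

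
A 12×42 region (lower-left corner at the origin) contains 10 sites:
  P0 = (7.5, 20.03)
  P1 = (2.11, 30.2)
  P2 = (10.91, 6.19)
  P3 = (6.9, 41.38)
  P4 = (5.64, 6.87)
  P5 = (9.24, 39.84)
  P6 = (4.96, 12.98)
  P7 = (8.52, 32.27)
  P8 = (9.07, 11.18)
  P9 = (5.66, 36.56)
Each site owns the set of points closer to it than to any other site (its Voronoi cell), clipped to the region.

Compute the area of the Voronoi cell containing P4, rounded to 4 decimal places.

Area of P4's cell: 76.3651

1. box [0,12]×[0,42]: [(0, 0) (12, 0) (12, 42) (0, 42)]
2. ⊥bis P4·P0 via (6.57,13.45): [(0, 14.3786) (0, 0) (12, 0) (12, 12.6825)]  |A|=162.3667
3. ⊥bis P4·P1 via (3.875,18.535): [(0, 14.3786) (0, 0) (12, 0) (12, 12.6825)]  |A|=162.3667
4. ⊥bis P4·P2 via (8.275,6.53): [(9.1214, 13.0894) (0, 14.3786) (0, 0) (7.4324, 0)]  |A|=114.2192
5. ⊥bis P4·P3 via (6.27,24.125): [(9.1214, 13.0894) (0, 14.3786) (0, 0) (7.4324, 0)]  |A|=114.2192
6. ⊥bis P4·P5 via (7.44,23.355): [(9.1214, 13.0894) (0, 14.3786) (0, 0) (7.4324, 0)]  |A|=114.2192
7. ⊥bis P4·P6 via (5.3,9.925): [(8.7628, 10.3104) (0, 9.3351) (0, 0) (7.4324, 0)]  |A|=79.2165
8. ⊥bis P4·P7 via (7.08,19.57): [(8.7628, 10.3104) (0, 9.3351) (0, 0) (7.4324, 0)]  |A|=79.2165
9. ⊥bis P4·P8 via (7.355,9.025): [(8.4813, 8.1287) (6.1107, 10.0152) (0, 9.3351) (0, 0) (7.4324, 0)]  |A|=76.3651
10. ⊥bis P4·P9 via (5.65,21.715): [(8.4813, 8.1287) (6.1107, 10.0152) (0, 9.3351) (0, 0) (7.4324, 0)]  |A|=76.3651
11. canonical 5-gon: [(8.4813, 8.1287) (6.1107, 10.0152) (0, 9.3351) (0, 0) (7.4324, 0)]
12. shoelace: 76.3651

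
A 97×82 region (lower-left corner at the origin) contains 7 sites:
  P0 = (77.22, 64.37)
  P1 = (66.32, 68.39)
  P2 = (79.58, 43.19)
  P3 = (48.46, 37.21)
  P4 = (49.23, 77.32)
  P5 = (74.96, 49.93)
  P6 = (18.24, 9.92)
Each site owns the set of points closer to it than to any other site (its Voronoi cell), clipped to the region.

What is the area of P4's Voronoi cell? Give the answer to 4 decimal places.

Area of P4's cell: 1363.5417

1. box [0,97]×[0,82]: [(0, 0) (97, 0) (97, 82) (0, 82)]
2. ⊥bis P4·P0 via (63.225,70.845): [(0, 0) (30.4475, 0) (68.386, 82) (0, 82)]  |A|=4052.174
3. ⊥bis P4·P1 via (57.775,72.855): [(0, 0) (19.7062, 0) (62.5535, 82) (0, 82)]  |A|=3372.6499
4. ⊥bis P4·P2 via (64.405,60.255): [(0, 2.983) (39.7221, 38.3058) (62.5535, 82) (0, 82)]  |A|=2935.9721
5. ⊥bis P4·P3 via (48.845,57.265): [(0, 58.2027) (49.621, 57.2501) (62.5535, 82) (0, 82)]  |A|=1364.5199
6. ⊥bis P4·P5 via (62.095,63.625): [(0, 58.2027) (49.621, 57.2501) (62.5535, 82) (0, 82)]  |A|=1364.5199
7. ⊥bis P4·P6 via (33.735,43.62): [(0, 59.1311) (2.1072, 58.1622) (49.621, 57.2501) (62.5535, 82) (0, 82)]  |A|=1363.5417
8. canonical 5-gon: [(0, 59.1311) (2.1072, 58.1622) (49.621, 57.2501) (62.5535, 82) (0, 82)]
9. shoelace: 1363.5417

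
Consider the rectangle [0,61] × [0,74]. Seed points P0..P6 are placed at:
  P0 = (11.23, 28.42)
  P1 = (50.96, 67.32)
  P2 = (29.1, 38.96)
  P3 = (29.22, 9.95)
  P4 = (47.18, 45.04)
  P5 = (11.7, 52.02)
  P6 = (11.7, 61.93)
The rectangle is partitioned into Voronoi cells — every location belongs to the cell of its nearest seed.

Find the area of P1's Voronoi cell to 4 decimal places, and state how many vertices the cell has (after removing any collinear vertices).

Area of P1's cell: 518.0180 (5 vertices)

1. box [0,61]×[0,74]: [(0, 0) (61, 0) (61, 74) (0, 74)]
2. ⊥bis P1·P0 via (31.095,47.87): [(61, 17.3269) (61, 74) (5.5109, 74)]  |A|=1572.3695
3. ⊥bis P1·P2 via (40.03,53.14): [(61, 36.9762) (61, 74) (12.9673, 74)]  |A|=889.1747
4. ⊥bis P1·P3 via (40.09,38.635): [(61, 36.9762) (61, 74) (12.9673, 74)]  |A|=889.1747
5. ⊥bis P1·P4 via (49.07,56.18): [(32.4217, 59.0045) (61, 54.156) (61, 74) (12.9673, 74)]  |A|=643.6906
6. ⊥bis P1·P5 via (31.33,59.67): [(31.232, 59.9216) (32.4217, 59.0045) (61, 54.156) (61, 74) (25.7455, 74)]  |A|=553.7427
7. ⊥bis P1·P6 via (31.33,64.625): [(32.0638, 59.2804) (32.4217, 59.0045) (61, 54.156) (61, 74) (30.0429, 74)]  |A|=518.018
8. canonical 5-gon: [(32.0638, 59.2804) (32.4217, 59.0045) (61, 54.156) (61, 74) (30.0429, 74)]
9. shoelace: 518.018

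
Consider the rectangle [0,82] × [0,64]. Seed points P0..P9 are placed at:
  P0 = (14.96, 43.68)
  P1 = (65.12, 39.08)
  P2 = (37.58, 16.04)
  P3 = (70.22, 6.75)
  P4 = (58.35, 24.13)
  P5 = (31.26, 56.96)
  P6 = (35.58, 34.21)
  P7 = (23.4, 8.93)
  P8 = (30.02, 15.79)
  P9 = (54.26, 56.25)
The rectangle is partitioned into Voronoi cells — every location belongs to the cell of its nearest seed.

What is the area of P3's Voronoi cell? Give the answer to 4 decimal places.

Area of P3's cell: 515.7214

1. box [0,82]×[0,64]: [(0, 0) (82, 0) (82, 64) (0, 64)]
2. ⊥bis P3·P0 via (42.59,25.215): [(25.7389, 0) (82, 0) (82, 64) (68.5098, 64)]  |A|=2232.0394
3. ⊥bis P3·P1 via (67.67,22.915): [(37.9162, 18.2214) (25.7389, 0) (82, 0) (82, 25.1755)]  |A|=1067.494
4. ⊥bis P3·P2 via (53.9,11.395): [(56.6856, 21.1822) (50.6568, 0) (82, 0) (82, 25.1755)]  |A|=650.6112
5. ⊥bis P3·P4 via (64.285,15.44): [(77.5004, 24.4657) (52.8233, 7.612) (50.6568, 0) (82, 0) (82, 25.1755)]  |A|=515.7214
6. ⊥bis P3·P5 via (50.74,31.855): [(77.5004, 24.4657) (52.8233, 7.612) (50.6568, 0) (82, 0) (82, 25.1755)]  |A|=515.7214
7. ⊥bis P3·P6 via (52.9,20.48): [(77.5004, 24.4657) (52.8233, 7.612) (50.6568, 0) (82, 0) (82, 25.1755)]  |A|=515.7214
8. ⊥bis P3·P7 via (46.81,7.84): [(77.5004, 24.4657) (52.8233, 7.612) (50.6568, 0) (82, 0) (82, 25.1755)]  |A|=515.7214
9. ⊥bis P3·P8 via (50.12,11.27): [(77.5004, 24.4657) (52.8233, 7.612) (50.6568, 0) (82, 0) (82, 25.1755)]  |A|=515.7214
10. ⊥bis P3·P9 via (62.24,31.5): [(77.5004, 24.4657) (52.8233, 7.612) (50.6568, 0) (82, 0) (82, 25.1755)]  |A|=515.7214
11. canonical 5-gon: [(77.5004, 24.4657) (52.8233, 7.612) (50.6568, 0) (82, 0) (82, 25.1755)]
12. shoelace: 515.7214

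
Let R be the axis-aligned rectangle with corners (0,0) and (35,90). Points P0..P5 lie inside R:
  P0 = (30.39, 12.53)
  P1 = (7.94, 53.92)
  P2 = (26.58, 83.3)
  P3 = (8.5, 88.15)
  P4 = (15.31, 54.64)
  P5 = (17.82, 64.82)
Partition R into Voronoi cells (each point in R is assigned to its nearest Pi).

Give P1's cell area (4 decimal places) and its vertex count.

1. box [0,35]×[0,90]: [(0, 0) (35, 0) (35, 90) (0, 90)]
2. ⊥bis P1·P0 via (19.165,33.225): [(0, 22.8299) (35, 41.8139) (35, 90) (0, 90)]  |A|=2018.7335
3. ⊥bis P1·P2 via (17.26,68.61): [(0, 79.5605) (0, 22.8299) (35, 41.8139) (35, 57.3549)]  |A|=1264.7541
4. ⊥bis P1·P3 via (8.22,71.035): [(13.5759, 70.9474) (0, 71.1695) (0, 22.8299) (35, 41.8139) (35, 57.3549)]  |A|=1207.7962
5. ⊥bis P1·P4 via (11.625,54.28): [(9.991, 71.006) (0, 71.1695) (0, 22.8299) (13.9579, 30.4006)]  |A|=539.8782
6. ⊥bis P1·P5 via (12.88,59.37): [(10.9575, 61.1126) (0, 71.0447) (0, 22.8299) (13.9579, 30.4006)]  |A|=489.8511
7. canonical 4-gon: [(10.9575, 61.1126) (0, 71.0447) (0, 22.8299) (13.9579, 30.4006)]
8. shoelace: 489.8511

Area of P1's cell: 489.8511 (4 vertices)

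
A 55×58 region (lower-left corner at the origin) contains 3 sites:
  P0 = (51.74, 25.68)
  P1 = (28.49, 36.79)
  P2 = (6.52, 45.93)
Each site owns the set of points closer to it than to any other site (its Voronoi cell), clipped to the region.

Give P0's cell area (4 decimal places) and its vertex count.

1. box [0,55]×[0,58]: [(0, 0) (55, 0) (55, 58) (0, 58)]
2. ⊥bis P0·P1 via (40.115,31.235): [(25.1894, 0) (55, 0) (55, 58) (52.9046, 58)]  |A|=925.2736
3. ⊥bis P0·P2 via (29.13,35.805): [(25.1894, 0) (55, 0) (55, 58) (52.9046, 58)]  |A|=925.2736
4. canonical 4-gon: [(25.1894, 0) (55, 0) (55, 58) (52.9046, 58)]
5. shoelace: 925.2736

Area of P0's cell: 925.2736 (4 vertices)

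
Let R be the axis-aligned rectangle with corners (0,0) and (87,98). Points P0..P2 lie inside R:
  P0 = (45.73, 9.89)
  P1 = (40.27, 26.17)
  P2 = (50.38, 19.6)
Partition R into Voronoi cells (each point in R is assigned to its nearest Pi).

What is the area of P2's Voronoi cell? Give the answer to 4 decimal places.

1. box [0,87]×[0,98]: [(0, 0) (87, 0) (87, 98) (0, 98)]
2. ⊥bis P2·P0 via (48.055,14.745): [(0, 37.758) (78.8451, 0) (87, 0) (87, 98) (0, 98)]  |A|=7037.4854
3. ⊥bis P2·P1 via (45.325,22.885): [(41.9387, 17.674) (78.8451, 0) (87, 0) (87, 87.015)]  |A|=2032.5722
4. canonical 4-gon: [(41.9387, 17.674) (78.8451, 0) (87, 0) (87, 87.015)]
5. shoelace: 2032.5722

Area of P2's cell: 2032.5722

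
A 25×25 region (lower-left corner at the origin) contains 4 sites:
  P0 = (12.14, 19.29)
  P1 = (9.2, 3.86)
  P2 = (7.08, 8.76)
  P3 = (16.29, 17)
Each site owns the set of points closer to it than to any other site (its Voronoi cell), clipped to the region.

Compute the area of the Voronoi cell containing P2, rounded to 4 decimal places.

Area of P2's cell: 131.0822

1. box [0,25]×[0,25]: [(0, 0) (25, 0) (25, 25) (0, 25)]
2. ⊥bis P2·P0 via (9.61,14.025): [(0, 18.6429) (0, 0) (25, 0) (25, 6.6296)]  |A|=315.9066
3. ⊥bis P2·P1 via (8.14,6.31): [(17.362, 10.2999) (0, 18.6429) (0, 2.7882)]  |A|=137.6346
4. ⊥bis P2·P3 via (11.685,12.88): [(14.9334, 9.2492) (11.4529, 13.1394) (0, 18.6429) (0, 2.7882)]  |A|=131.0822
5. canonical 4-gon: [(14.9334, 9.2492) (11.4529, 13.1394) (0, 18.6429) (0, 2.7882)]
6. shoelace: 131.0822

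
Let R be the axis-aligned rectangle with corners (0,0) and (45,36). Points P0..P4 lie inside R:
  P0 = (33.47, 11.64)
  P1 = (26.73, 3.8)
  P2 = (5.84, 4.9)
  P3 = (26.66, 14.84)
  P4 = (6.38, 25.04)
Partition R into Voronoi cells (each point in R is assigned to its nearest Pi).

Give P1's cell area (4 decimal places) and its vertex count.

Area of P1's cell: 161.4582 (4 vertices)

1. box [0,45]×[0,36]: [(0, 0) (45, 0) (45, 36) (0, 36)]
2. ⊥bis P1·P0 via (30.1,7.72): [(0, 33.5968) (0, 0) (39.0799, 0)]  |A|=656.4802
3. ⊥bis P1·P2 via (16.285,4.35): [(17.0531, 18.9364) (16.0559, 0) (39.0799, 0)]  |A|=217.9954
4. ⊥bis P1·P3 via (26.695,9.32): [(28.2276, 9.3297) (16.5433, 9.2556) (16.0559, 0) (39.0799, 0)]  |A|=161.4582
5. ⊥bis P1·P4 via (16.555,14.42): [(28.2276, 9.3297) (16.5433, 9.2556) (16.0559, 0) (39.0799, 0)]  |A|=161.4582
6. canonical 4-gon: [(28.2276, 9.3297) (16.5433, 9.2556) (16.0559, 0) (39.0799, 0)]
7. shoelace: 161.4582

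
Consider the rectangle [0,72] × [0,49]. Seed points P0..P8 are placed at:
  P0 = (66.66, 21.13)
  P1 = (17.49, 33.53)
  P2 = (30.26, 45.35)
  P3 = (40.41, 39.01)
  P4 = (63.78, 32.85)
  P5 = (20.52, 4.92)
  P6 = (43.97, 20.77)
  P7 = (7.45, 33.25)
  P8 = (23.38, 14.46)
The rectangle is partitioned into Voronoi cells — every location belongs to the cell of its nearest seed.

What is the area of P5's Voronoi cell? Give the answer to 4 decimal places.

Area of P5's cell: 399.3459

1. box [0,72]×[0,49]: [(0, 0) (72, 0) (72, 49) (0, 49)]
2. ⊥bis P5·P0 via (43.59,13.025): [(0, 0) (48.166, 0) (30.9512, 49) (0, 49)]  |A|=1938.3704
3. ⊥bis P5·P1 via (19.005,19.225): [(0, 17.2122) (0, 0) (48.166, 0) (40.608, 21.5129)]  |A|=867.5724
4. ⊥bis P5·P2 via (25.39,25.135): [(40.4809, 21.4994) (0, 17.2122) (0, 0) (48.166, 0) (40.6249, 21.4647)]  |A|=867.5693
5. ⊥bis P5·P3 via (30.465,21.965): [(32.6791, 20.6732) (0, 17.2122) (0, 0) (48.166, 0) (43.0234, 14.6377)]  |A|=839.3019
6. ⊥bis P5·P4 via (42.15,18.885): [(32.6791, 20.6732) (0, 17.2122) (0, 0) (48.166, 0) (43.0234, 14.6377)]  |A|=839.3019
7. ⊥bis P5·P6 via (32.245,12.845): [(27.3363, 20.1073) (0, 17.2122) (0, 0) (40.927, 0)]  |A|=646.7266
8. ⊥bis P5·P7 via (13.985,19.085): [(27.3363, 20.1073) (12.8831, 18.5767) (0, 12.633) (0, 0) (40.927, 0)]  |A|=617.2294
9. ⊥bis P5·P8 via (21.95,9.69): [(37.5356, 5.0176) (4.7788, 14.8378) (0, 12.633) (0, 0) (40.927, 0)]  |A|=399.3459
10. canonical 5-gon: [(37.5356, 5.0176) (4.7788, 14.8378) (0, 12.633) (0, 0) (40.927, 0)]
11. shoelace: 399.3459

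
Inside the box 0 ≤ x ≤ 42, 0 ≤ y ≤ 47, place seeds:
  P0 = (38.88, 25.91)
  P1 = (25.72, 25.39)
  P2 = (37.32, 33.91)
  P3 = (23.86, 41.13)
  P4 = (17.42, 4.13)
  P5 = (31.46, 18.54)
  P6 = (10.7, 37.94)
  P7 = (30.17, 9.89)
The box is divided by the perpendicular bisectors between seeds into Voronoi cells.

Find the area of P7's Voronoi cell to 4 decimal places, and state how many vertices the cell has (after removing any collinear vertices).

Area of P7's cell: 258.2290 (5 vertices)

1. box [0,42]×[0,47]: [(0, 0) (42, 0) (42, 47) (0, 47)]
2. ⊥bis P7·P0 via (34.525,17.9): [(0, 36.6711) (0, 0) (42, 0) (42, 13.8359)]  |A|=1060.6462
3. ⊥bis P7·P1 via (27.945,17.64): [(32.5641, 18.9661) (0, 9.6171) (0, 0) (42, 0) (42, 13.8359)]  |A|=620.1515
4. ⊥bis P7·P2 via (33.745,21.9): [(32.5641, 18.9661) (0, 9.6171) (0, 0) (42, 0) (42, 13.8359)]  |A|=620.1515
5. ⊥bis P7·P3 via (27.015,25.51): [(32.5641, 18.9661) (0, 9.6171) (0, 0) (42, 0) (42, 13.8359)]  |A|=620.1515
6. ⊥bis P7·P4 via (23.795,7.01): [(32.5641, 18.9661) (20.0205, 15.3649) (26.9619, 0) (42, 0) (42, 13.8359)]  |A|=316.7485
7. ⊥bis P7·P5 via (30.815,14.215): [(21.0748, 15.6676) (20.0205, 15.3649) (26.9619, 0) (42, 0) (42, 12.5469)]  |A|=258.229
8. ⊥bis P7·P6 via (20.435,23.915): [(21.0748, 15.6676) (20.0205, 15.3649) (26.9619, 0) (42, 0) (42, 12.5469)]  |A|=258.229
9. canonical 5-gon: [(21.0748, 15.6676) (20.0205, 15.3649) (26.9619, 0) (42, 0) (42, 12.5469)]
10. shoelace: 258.229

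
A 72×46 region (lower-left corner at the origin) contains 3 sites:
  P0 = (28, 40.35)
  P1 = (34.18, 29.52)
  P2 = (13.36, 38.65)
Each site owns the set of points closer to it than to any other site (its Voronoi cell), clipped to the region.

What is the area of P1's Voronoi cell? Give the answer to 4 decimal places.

Area of P1's cell: 2266.5143

1. box [0,72]×[0,46]: [(0, 0) (72, 0) (72, 46) (0, 46)]
2. ⊥bis P1·P0 via (31.09,34.935): [(0, 17.1939) (0, 0) (72, 0) (72, 46) (50.4806, 46)]  |A|=2584.9251
3. ⊥bis P1·P2 via (23.77,34.085): [(21.8241, 29.6475) (8.823, 0) (72, 0) (72, 46) (50.4806, 46)]  |A|=2266.5143
4. canonical 5-gon: [(21.8241, 29.6475) (8.823, 0) (72, 0) (72, 46) (50.4806, 46)]
5. shoelace: 2266.5143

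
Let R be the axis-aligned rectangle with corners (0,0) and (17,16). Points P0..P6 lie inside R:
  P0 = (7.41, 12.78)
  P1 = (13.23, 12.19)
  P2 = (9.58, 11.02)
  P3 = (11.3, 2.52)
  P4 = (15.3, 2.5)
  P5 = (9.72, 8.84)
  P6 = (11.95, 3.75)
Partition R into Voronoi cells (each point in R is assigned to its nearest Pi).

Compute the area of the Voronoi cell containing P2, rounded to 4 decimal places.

Area of P2's cell: 11.3361

1. box [0,17]×[0,16]: [(0, 0) (17, 0) (17, 16) (0, 16)]
2. ⊥bis P2·P0 via (8.495,11.9): [(0, 1.4261) (0, 0) (17, 0) (17, 16) (11.8203, 16)]  |A|=185.8654
3. ⊥bis P2·P1 via (11.405,11.605): [(10.5129, 14.388) (0, 1.4261) (0, 0) (15.125, 0)]  |A|=116.3049
4. ⊥bis P2·P3 via (10.44,6.77): [(12.8017, 7.2479) (10.5129, 14.388) (3.1354, 5.2919)]  |A|=36.7473
5. ⊥bis P2·P4 via (12.44,6.76): [(12.8017, 7.2479) (10.5129, 14.388) (3.1354, 5.2919)]  |A|=36.7473
6. ⊥bis P2·P5 via (9.65,9.93): [(11.8957, 10.0742) (10.5129, 14.388) (6.746, 9.7435)]  |A|=11.3361
7. ⊥bis P2·P6 via (10.765,7.385): [(11.8957, 10.0742) (10.5129, 14.388) (6.746, 9.7435)]  |A|=11.3361
8. canonical 3-gon: [(11.8957, 10.0742) (10.5129, 14.388) (6.746, 9.7435)]
9. shoelace: 11.3361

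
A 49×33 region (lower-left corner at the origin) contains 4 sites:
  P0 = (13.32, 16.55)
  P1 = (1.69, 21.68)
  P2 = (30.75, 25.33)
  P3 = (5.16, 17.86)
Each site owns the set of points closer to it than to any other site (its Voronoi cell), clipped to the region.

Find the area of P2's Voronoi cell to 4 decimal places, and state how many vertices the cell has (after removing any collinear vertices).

1. box [0,49]×[0,33]: [(0, 0) (49, 0) (49, 33) (0, 33)]
2. ⊥bis P2·P0 via (22.035,20.94): [(32.5831, 0) (49, 0) (49, 33) (15.96, 33)]  |A|=816.0386
3. ⊥bis P2·P1 via (16.22,23.505): [(32.5831, 0) (49, 0) (49, 33) (15.96, 33)]  |A|=816.0386
4. ⊥bis P2·P3 via (17.955,21.595): [(32.5831, 0) (49, 0) (49, 33) (15.96, 33)]  |A|=816.0386
5. canonical 4-gon: [(32.5831, 0) (49, 0) (49, 33) (15.96, 33)]
6. shoelace: 816.0386

Area of P2's cell: 816.0386 (4 vertices)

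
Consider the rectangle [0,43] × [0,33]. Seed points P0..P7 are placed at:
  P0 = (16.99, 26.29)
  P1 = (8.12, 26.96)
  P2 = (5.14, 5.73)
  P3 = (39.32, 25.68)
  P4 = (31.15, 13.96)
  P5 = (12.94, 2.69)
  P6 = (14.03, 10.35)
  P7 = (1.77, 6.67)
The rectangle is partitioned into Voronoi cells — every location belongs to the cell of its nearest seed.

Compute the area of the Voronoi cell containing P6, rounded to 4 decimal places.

1. box [0,43]×[0,33]: [(0, 0) (43, 0) (43, 33) (0, 33)]
2. ⊥bis P6·P0 via (15.51,18.32): [(0, 21.2002) (0, 0) (43, 0) (43, 13.2152)]  |A|=739.9302
3. ⊥bis P6·P1 via (11.075,18.655): [(11.9772, 18.976) (0, 14.7144) (0, 0) (43, 0) (43, 13.2152)]  |A|=701.0896
4. ⊥bis P6·P2 via (9.585,8.04): [(11.9772, 18.976) (5.1619, 16.5511) (13.7633, 0) (43, 0) (43, 13.2152)]  |A|=549.2138
5. ⊥bis P6·P3 via (26.675,18.015): [(27.8828, 16.0224) (11.9772, 18.976) (5.1619, 16.5511) (13.7633, 0) (37.5951, 0)]  |A|=406.0261
6. ⊥bis P6·P4 via (22.59,12.155): [(21.5256, 17.2029) (11.9772, 18.976) (5.1619, 16.5511) (13.7633, 0) (25.1531, 0)]  |A|=253.8095
7. ⊥bis P6·P5 via (13.485,6.52): [(24.0966, 5.01) (21.5256, 17.2029) (11.9772, 18.976) (5.1619, 16.5511) (10.1266, 6.9979)]  |A|=180.0123
8. ⊥bis P6·P7 via (7.9,8.51): [(24.0966, 5.01) (21.5256, 17.2029) (11.9772, 18.976) (5.4551, 16.6554) (5.93, 15.0731) (10.1266, 6.9979)]  |A|=179.7556
9. canonical 6-gon: [(24.0966, 5.01) (21.5256, 17.2029) (11.9772, 18.976) (5.4551, 16.6554) (5.93, 15.0731) (10.1266, 6.9979)]
10. shoelace: 179.7556

Area of P6's cell: 179.7556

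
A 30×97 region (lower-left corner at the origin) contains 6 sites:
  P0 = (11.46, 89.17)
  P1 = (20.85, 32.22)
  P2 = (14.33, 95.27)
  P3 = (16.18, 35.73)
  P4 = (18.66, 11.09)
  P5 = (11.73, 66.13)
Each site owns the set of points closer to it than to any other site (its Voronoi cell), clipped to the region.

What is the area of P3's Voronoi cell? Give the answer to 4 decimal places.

1. box [0,30]×[0,97]: [(0, 0) (30, 0) (30, 97) (0, 97)]
2. ⊥bis P3·P0 via (13.82,62.45): [(0, 61.2294) (0, 0) (30, 0) (30, 63.8791)]  |A|=1876.6266
3. ⊥bis P3·P1 via (18.515,33.975): [(0, 61.2294) (0, 9.3411) (30, 49.2556) (30, 63.8791)]  |A|=997.6762
4. ⊥bis P3·P2 via (15.255,65.5): [(0, 61.2294) (0, 9.3411) (30, 49.2556) (30, 63.8791)]  |A|=997.6762
5. ⊥bis P3·P4 via (17.42,23.41): [(0, 61.2294) (0, 21.6567) (10.014, 22.6646) (30, 49.2556) (30, 63.8791)]  |A|=936.0118
6. ⊥bis P3·P5 via (13.955,50.93): [(0, 48.8872) (0, 21.6567) (10.014, 22.6646) (30, 49.2556) (30, 53.2787)]  |A|=591.8742
7. canonical 5-gon: [(0, 48.8872) (0, 21.6567) (10.014, 22.6646) (30, 49.2556) (30, 53.2787)]
8. shoelace: 591.8742

Area of P3's cell: 591.8742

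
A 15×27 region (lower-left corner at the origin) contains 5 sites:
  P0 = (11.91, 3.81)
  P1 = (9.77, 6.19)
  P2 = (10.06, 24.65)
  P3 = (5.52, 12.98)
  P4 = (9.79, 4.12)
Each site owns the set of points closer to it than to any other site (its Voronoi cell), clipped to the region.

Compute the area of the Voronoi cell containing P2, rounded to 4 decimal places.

Area of P2's cell: 121.0827

1. box [0,15]×[0,27]: [(0, 0) (15, 0) (15, 27) (0, 27)]
2. ⊥bis P2·P0 via (10.985,14.23): [(0, 13.2548) (15, 14.5864) (15, 27) (0, 27)]  |A|=196.1905
3. ⊥bis P2·P1 via (9.915,15.42): [(0, 15.5758) (15, 15.3401) (15, 27) (0, 27)]  |A|=173.1309
4. ⊥bis P2·P3 via (7.79,18.815): [(0, 21.8456) (15, 16.0101) (15, 27) (0, 27)]  |A|=121.0827
5. ⊥bis P2·P4 via (9.925,14.385): [(0, 21.8456) (15, 16.0101) (15, 27) (0, 27)]  |A|=121.0827
6. canonical 4-gon: [(0, 21.8456) (15, 16.0101) (15, 27) (0, 27)]
7. shoelace: 121.0827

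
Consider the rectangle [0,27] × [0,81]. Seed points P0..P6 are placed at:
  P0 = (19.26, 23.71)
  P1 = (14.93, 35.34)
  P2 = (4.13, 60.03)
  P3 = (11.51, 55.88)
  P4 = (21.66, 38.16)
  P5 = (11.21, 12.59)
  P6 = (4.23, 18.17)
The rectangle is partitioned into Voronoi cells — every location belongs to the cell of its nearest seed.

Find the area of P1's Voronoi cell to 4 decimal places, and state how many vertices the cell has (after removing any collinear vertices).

1. box [0,27]×[0,81]: [(0, 0) (27, 0) (27, 81) (0, 81)]
2. ⊥bis P1·P0 via (17.095,29.525): [(0, 23.1603) (27, 33.2128) (27, 81) (0, 81)]  |A|=1425.9636
3. ⊥bis P1·P2 via (9.53,47.685): [(0, 43.5163) (0, 23.1603) (27, 33.2128) (27, 55.3268)]  |A|=573.346
4. ⊥bis P1·P3 via (13.22,45.61): [(0, 43.4088) (0, 23.1603) (27, 33.2128) (27, 47.9044)]  |A|=471.6923
5. ⊥bis P1·P4 via (18.295,36.75): [(14.4936, 45.8221) (0, 43.4088) (0, 23.1603) (20.7519, 30.8865)]  |A|=325.8841
6. ⊥bis P1·P5 via (13.07,23.965): [(14.4936, 45.8221) (0, 43.4088) (0, 26.1022) (5.4903, 25.2044) (20.7519, 30.8865)]  |A|=317.8084
7. ⊥bis P1·P6 via (9.58,26.755): [(14.4936, 45.8221) (0, 43.4088) (0, 32.7251) (9.6081, 26.7375) (20.7519, 30.8865)]  |A|=279.9348
8. canonical 5-gon: [(14.4936, 45.8221) (0, 43.4088) (0, 32.7251) (9.6081, 26.7375) (20.7519, 30.8865)]
9. shoelace: 279.9348

Area of P1's cell: 279.9348 (5 vertices)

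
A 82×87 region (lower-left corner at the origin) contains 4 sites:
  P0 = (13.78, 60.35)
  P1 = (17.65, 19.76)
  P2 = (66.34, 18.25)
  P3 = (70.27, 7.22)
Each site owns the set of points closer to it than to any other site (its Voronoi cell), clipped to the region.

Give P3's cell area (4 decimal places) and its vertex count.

Area of P3's cell: 422.3730 (4 vertices)

1. box [0,82]×[0,87]: [(0, 0) (82, 0) (82, 87) (0, 87)]
2. ⊥bis P3·P0 via (42.025,33.785): [(10.2495, 0) (82, 0) (82, 76.2881)]  |A|=2736.8527
3. ⊥bis P3·P1 via (43.96,13.49): [(51.0947, 43.4282) (40.7452, 0) (82, 0) (82, 76.2881)]  |A|=2074.6667
4. ⊥bis P3·P2 via (68.305,12.735): [(41.5044, 3.1859) (40.7452, 0) (82, 0) (82, 17.6145)]  |A|=422.373
5. canonical 4-gon: [(41.5044, 3.1859) (40.7452, 0) (82, 0) (82, 17.6145)]
6. shoelace: 422.373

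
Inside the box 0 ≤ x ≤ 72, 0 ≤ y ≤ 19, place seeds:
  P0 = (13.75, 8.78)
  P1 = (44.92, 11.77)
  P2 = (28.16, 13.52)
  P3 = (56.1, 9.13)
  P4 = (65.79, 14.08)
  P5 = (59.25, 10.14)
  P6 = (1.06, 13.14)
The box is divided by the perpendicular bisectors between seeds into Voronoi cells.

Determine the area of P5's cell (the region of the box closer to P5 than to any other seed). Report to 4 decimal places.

1. box [0,72]×[0,19]: [(0, 0) (72, 0) (72, 19) (0, 19)]
2. ⊥bis P5·P0 via (36.5,9.46): [(36.7828, 0) (72, 0) (72, 19) (36.2148, 19)]  |A|=674.5227
3. ⊥bis P5·P1 via (52.085,10.955): [(50.8389, 0) (72, 0) (72, 19) (53.0001, 19)]  |A|=381.5295
4. ⊥bis P5·P2 via (43.705,11.83): [(50.8389, 0) (72, 0) (72, 19) (53.0001, 19)]  |A|=381.5295
5. ⊥bis P5·P3 via (57.675,9.635): [(60.7643, 0) (72, 0) (72, 19) (54.6723, 19)]  |A|=271.3526
6. ⊥bis P5·P4 via (62.52,12.11): [(60.7643, 0) (69.8156, 0) (58.3691, 19) (54.6723, 19)]  |A|=121.1079
7. ⊥bis P5·P6 via (30.155,11.64): [(60.7643, 0) (69.8156, 0) (58.3691, 19) (54.6723, 19)]  |A|=121.1079
8. canonical 4-gon: [(60.7643, 0) (69.8156, 0) (58.3691, 19) (54.6723, 19)]
9. shoelace: 121.1079

Area of P5's cell: 121.1079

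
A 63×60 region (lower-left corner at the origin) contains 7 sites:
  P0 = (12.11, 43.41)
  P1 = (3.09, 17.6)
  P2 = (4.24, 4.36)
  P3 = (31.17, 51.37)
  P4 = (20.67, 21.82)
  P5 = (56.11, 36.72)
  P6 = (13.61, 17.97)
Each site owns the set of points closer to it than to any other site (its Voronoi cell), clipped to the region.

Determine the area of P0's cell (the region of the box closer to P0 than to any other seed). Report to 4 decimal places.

1. box [0,63]×[0,60]: [(0, 0) (63, 0) (63, 60) (0, 60)]
2. ⊥bis P0·P1 via (7.6,30.505): [(0, 33.161) (63, 11.144) (63, 60) (0, 60)]  |A|=2384.3924
3. ⊥bis P0·P2 via (8.175,23.885): [(0, 33.161) (51.5644, 15.1404) (63, 12.8358) (63, 60) (0, 60)]  |A|=2374.7192
4. ⊥bis P0·P3 via (21.64,47.39): [(0, 33.161) (32.2961, 21.8743) (16.3737, 60) (0, 60)]  |A|=745.5266
5. ⊥bis P0·P4 via (16.39,32.615): [(0, 33.161) (9.4433, 29.8608) (26.1881, 36.4997) (16.3737, 60) (0, 60)]  |A|=602.8015
6. ⊥bis P0·P5 via (34.11,40.065): [(0, 33.161) (9.4433, 29.8608) (26.1881, 36.4997) (16.3737, 60) (0, 60)]  |A|=602.8015
7. ⊥bis P0·P6 via (12.86,30.69): [(0, 33.161) (7.9064, 30.3979) (11.3033, 30.5982) (26.1881, 36.4997) (16.3737, 60) (0, 60)]  |A|=601.7353
8. canonical 6-gon: [(0, 33.161) (7.9064, 30.3979) (11.3033, 30.5982) (26.1881, 36.4997) (16.3737, 60) (0, 60)]
9. shoelace: 601.7353

Area of P0's cell: 601.7353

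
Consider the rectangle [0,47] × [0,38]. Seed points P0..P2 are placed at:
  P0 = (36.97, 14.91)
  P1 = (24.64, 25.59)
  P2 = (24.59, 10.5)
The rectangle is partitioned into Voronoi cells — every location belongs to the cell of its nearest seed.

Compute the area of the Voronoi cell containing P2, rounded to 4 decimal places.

Area of P2's cell: 580.0698

1. box [0,47]×[0,38]: [(0, 0) (47, 0) (47, 38) (0, 38)]
2. ⊥bis P2·P0 via (30.78,12.705): [(0, 0) (35.3058, 0) (21.7694, 38) (0, 38)]  |A|=1084.4287
3. ⊥bis P2·P1 via (24.615,18.045): [(0, 18.1266) (0, 0) (35.3058, 0) (28.8828, 18.0309)]  |A|=580.0698
4. canonical 4-gon: [(0, 18.1266) (0, 0) (35.3058, 0) (28.8828, 18.0309)]
5. shoelace: 580.0698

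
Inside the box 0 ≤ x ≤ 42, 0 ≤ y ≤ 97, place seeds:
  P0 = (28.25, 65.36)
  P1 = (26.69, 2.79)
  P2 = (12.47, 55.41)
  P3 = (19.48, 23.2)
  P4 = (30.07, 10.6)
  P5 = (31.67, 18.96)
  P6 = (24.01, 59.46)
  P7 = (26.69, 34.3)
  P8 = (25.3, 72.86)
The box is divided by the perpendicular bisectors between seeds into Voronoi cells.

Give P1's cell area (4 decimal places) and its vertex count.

Area of P1's cell: 288.2019 (5 vertices)

1. box [0,42]×[0,97]: [(0, 0) (42, 0) (42, 97) (0, 97)]
2. ⊥bis P1·P0 via (27.47,34.075): [(0, 34.7599) (0, 0) (42, 0) (42, 33.7127)]  |A|=1437.925
3. ⊥bis P1·P2 via (19.58,29.1): [(37.101, 33.8349) (0, 23.8087) (0, 0) (42, 0) (42, 33.7127)]  |A|=1234.7751
4. ⊥bis P1·P3 via (23.085,12.995): [(0, 4.84) (0, 0) (42, 0) (42, 19.6769)]  |A|=514.8552
5. ⊥bis P1·P4 via (28.38,6.695): [(17.9854, 11.1935) (0, 4.84) (0, 0) (42, 0) (42, 0.8006)]  |A|=288.2019
6. ⊥bis P1·P5 via (29.18,10.875): [(17.9854, 11.1935) (0, 4.84) (0, 0) (42, 0) (42, 0.8006)]  |A|=288.2019
7. ⊥bis P1·P6 via (25.35,31.125): [(17.9854, 11.1935) (0, 4.84) (0, 0) (42, 0) (42, 0.8006)]  |A|=288.2019
8. ⊥bis P1·P7 via (26.69,18.545): [(17.9854, 11.1935) (0, 4.84) (0, 0) (42, 0) (42, 0.8006)]  |A|=288.2019
9. ⊥bis P1·P8 via (25.995,37.825): [(17.9854, 11.1935) (0, 4.84) (0, 0) (42, 0) (42, 0.8006)]  |A|=288.2019
10. canonical 5-gon: [(17.9854, 11.1935) (0, 4.84) (0, 0) (42, 0) (42, 0.8006)]
11. shoelace: 288.2019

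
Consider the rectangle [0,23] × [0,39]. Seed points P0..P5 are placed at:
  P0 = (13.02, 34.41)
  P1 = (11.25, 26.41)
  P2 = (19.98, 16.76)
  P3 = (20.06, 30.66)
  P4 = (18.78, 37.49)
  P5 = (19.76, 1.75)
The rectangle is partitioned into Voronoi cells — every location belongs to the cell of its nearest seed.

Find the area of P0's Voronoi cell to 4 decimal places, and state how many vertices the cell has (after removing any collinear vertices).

1. box [0,23]×[0,39]: [(0, 0) (23, 0) (23, 39) (0, 39)]
2. ⊥bis P0·P1 via (12.135,30.41): [(0, 33.0949) (23, 28.0061) (23, 39) (0, 39)]  |A|=194.3386
3. ⊥bis P0·P2 via (16.5,25.585): [(0, 33.0949) (22.7692, 28.0572) (23, 28.1482) (23, 39) (0, 39)]  |A|=194.3223
4. ⊥bis P0·P3 via (16.54,32.535): [(0, 33.0949) (15.063, 29.7622) (19.9837, 39) (0, 39)]  |A|=136.7775
5. ⊥bis P0·P4 via (15.9,35.95): [(0, 33.0949) (15.063, 29.7622) (17.1319, 33.6462) (14.2691, 39) (0, 39)]  |A|=121.48
6. ⊥bis P0·P5 via (16.39,18.08): [(0, 33.0949) (15.063, 29.7622) (17.1319, 33.6462) (14.2691, 39) (0, 39)]  |A|=121.48
7. canonical 5-gon: [(0, 33.0949) (15.063, 29.7622) (17.1319, 33.6462) (14.2691, 39) (0, 39)]
8. shoelace: 121.48

Area of P0's cell: 121.4800 (5 vertices)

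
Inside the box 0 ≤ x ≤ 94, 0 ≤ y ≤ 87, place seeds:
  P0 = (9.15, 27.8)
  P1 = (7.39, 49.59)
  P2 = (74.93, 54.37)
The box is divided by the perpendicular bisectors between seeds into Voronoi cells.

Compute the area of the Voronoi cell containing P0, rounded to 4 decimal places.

1. box [0,94]×[0,87]: [(0, 0) (94, 0) (94, 87) (0, 87)]
2. ⊥bis P0·P1 via (8.27,38.695): [(0, 38.027) (0, 0) (94, 0) (94, 45.6195)]  |A|=3931.3865
3. ⊥bis P0·P2 via (42.04,41.085): [(41.9079, 41.412) (0, 38.027) (0, 0) (58.6351, 0)]  |A|=2010.9153
4. canonical 4-gon: [(41.9079, 41.412) (0, 38.027) (0, 0) (58.6351, 0)]
5. shoelace: 2010.9153

Area of P0's cell: 2010.9153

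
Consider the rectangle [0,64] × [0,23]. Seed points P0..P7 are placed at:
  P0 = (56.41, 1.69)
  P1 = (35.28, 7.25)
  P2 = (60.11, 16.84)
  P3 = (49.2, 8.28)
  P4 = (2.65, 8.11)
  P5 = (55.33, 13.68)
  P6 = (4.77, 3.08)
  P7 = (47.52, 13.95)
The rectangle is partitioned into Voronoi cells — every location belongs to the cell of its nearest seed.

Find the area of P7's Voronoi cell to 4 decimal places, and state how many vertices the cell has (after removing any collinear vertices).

1. box [0,64]×[0,23]: [(0, 0) (64, 0) (64, 23) (0, 23)]
2. ⊥bis P7·P0 via (51.965,7.82): [(0, 0) (41.1806, 0) (64, 16.5468) (64, 23) (0, 23)]  |A|=1283.2055
3. ⊥bis P7·P1 via (41.4,10.6): [(45.4913, 3.1258) (64, 16.5468) (64, 23) (34.6124, 23)]  |A|=351.7476
4. ⊥bis P7·P2 via (53.815,15.395): [(45.4913, 3.1258) (55.0417, 10.051) (52.0693, 23) (34.6124, 23)]  |A|=245.5975
5. ⊥bis P7·P3 via (48.36,11.115): [(42.1287, 9.2687) (54.3875, 12.9009) (52.0693, 23) (34.6124, 23)]  |A|=185.9641
6. ⊥bis P7·P4 via (25.085,11.03): [(42.1287, 9.2687) (54.3875, 12.9009) (52.0693, 23) (34.6124, 23)]  |A|=185.9641
7. ⊥bis P7·P5 via (51.425,13.815): [(42.1287, 9.2687) (51.3624, 12.0046) (51.7425, 23) (34.6124, 23)]  |A|=167.8534
8. ⊥bis P7·P6 via (26.145,8.515): [(42.1287, 9.2687) (51.3624, 12.0046) (51.7425, 23) (34.6124, 23)]  |A|=167.8534
9. canonical 4-gon: [(42.1287, 9.2687) (51.3624, 12.0046) (51.7425, 23) (34.6124, 23)]
10. shoelace: 167.8534

Area of P7's cell: 167.8534 (4 vertices)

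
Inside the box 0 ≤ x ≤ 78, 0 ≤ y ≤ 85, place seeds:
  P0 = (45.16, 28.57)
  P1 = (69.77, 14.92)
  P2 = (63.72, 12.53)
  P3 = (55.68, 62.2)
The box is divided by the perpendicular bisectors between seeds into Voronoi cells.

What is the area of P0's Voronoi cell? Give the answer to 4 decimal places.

1. box [0,78]×[0,85]: [(0, 0) (78, 0) (78, 85) (0, 85)]
2. ⊥bis P0·P1 via (57.465,21.745): [(0, 0) (45.4041, 0) (78, 58.7682) (78, 85) (0, 85)]  |A|=5672.1986
3. ⊥bis P0·P2 via (54.44,20.55): [(0, 0) (36.6802, 0) (61.0345, 28.1805) (78, 58.7682) (78, 85) (0, 85)]  |A|=5549.2768
4. ⊥bis P0·P3 via (50.42,45.385): [(0, 61.1572) (0, 0) (36.6802, 0) (61.0345, 28.1805) (67.5967, 40.0118)]  |A|=2852.4418
5. canonical 5-gon: [(0, 61.1572) (0, 0) (36.6802, 0) (61.0345, 28.1805) (67.5967, 40.0118)]
6. shoelace: 2852.4418

Area of P0's cell: 2852.4418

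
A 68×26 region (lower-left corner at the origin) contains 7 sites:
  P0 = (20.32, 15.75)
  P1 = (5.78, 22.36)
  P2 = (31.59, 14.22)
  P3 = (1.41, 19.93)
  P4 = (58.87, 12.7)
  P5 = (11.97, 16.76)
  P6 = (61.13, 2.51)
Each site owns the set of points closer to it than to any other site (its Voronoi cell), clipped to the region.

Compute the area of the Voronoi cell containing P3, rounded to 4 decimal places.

1. box [0,68]×[0,26]: [(0, 0) (68, 0) (68, 26) (0, 26)]
2. ⊥bis P3·P0 via (10.865,17.84): [(0, 0) (6.9215, 0) (12.6687, 26) (0, 26)]  |A|=254.6734
3. ⊥bis P3·P1 via (3.595,21.145): [(0, 0) (6.9215, 0) (9.3198, 10.8497) (0.8953, 26) (0, 26)]  |A|=165.4881
4. ⊥bis P3·P2 via (16.5,17.075): [(0, 0) (6.9215, 0) (9.3198, 10.8497) (0.8953, 26) (0, 26)]  |A|=165.4881
5. ⊥bis P3·P4 via (30.14,16.315): [(0, 0) (6.9215, 0) (9.3198, 10.8497) (0.8953, 26) (0, 26)]  |A|=165.4881
6. ⊥bis P3·P5 via (6.69,18.345): [(0, 0) (1.183, 0) (6.1508, 16.5488) (0.8953, 26) (0, 26)]  |A|=93.98
7. ⊥bis P3·P6 via (31.27,11.22): [(0, 0) (1.183, 0) (6.1508, 16.5488) (0.8953, 26) (0, 26)]  |A|=93.98
8. canonical 5-gon: [(0, 0) (1.183, 0) (6.1508, 16.5488) (0.8953, 26) (0, 26)]
9. shoelace: 93.98

Area of P3's cell: 93.9800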